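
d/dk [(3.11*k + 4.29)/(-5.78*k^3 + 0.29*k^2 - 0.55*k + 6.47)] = (35.9516*k^3 + 73.4867*k^2 - 2.4882*k + 22.4812)/(33.4084*k^6 - 3.3524*k^5 + 6.4421*k^4 - 75.1122*k^3 + 4.0551*k^2 - 7.117*k + 41.8609)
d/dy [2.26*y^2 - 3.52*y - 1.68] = 4.52*y - 3.52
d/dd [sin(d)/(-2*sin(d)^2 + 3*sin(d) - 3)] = (2*sin(d)^2 - 3)*cos(d)/(-3*sin(d) - cos(2*d) + 4)^2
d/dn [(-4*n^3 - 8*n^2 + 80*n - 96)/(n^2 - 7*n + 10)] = 4*(-n^2 + 10*n + 8)/(n^2 - 10*n + 25)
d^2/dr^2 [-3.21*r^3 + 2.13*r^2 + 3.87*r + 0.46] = 4.26 - 19.26*r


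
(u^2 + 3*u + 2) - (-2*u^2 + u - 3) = 3*u^2 + 2*u + 5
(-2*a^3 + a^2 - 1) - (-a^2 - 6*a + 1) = -2*a^3 + 2*a^2 + 6*a - 2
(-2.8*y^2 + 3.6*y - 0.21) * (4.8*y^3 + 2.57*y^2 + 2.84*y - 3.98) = -13.44*y^5 + 10.084*y^4 + 0.292000000000001*y^3 + 20.8283*y^2 - 14.9244*y + 0.8358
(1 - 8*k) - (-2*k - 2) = 3 - 6*k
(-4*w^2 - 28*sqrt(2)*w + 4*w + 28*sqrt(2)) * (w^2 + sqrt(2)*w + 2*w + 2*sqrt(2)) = -4*w^4 - 32*sqrt(2)*w^3 - 4*w^3 - 48*w^2 - 32*sqrt(2)*w^2 - 56*w + 64*sqrt(2)*w + 112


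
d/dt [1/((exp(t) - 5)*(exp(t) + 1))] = 2*(2 - exp(t))*exp(t)/(exp(4*t) - 8*exp(3*t) + 6*exp(2*t) + 40*exp(t) + 25)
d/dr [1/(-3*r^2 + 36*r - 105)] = 2*(r - 6)/(3*(r^2 - 12*r + 35)^2)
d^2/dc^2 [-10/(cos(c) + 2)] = 10*(cos(c)^2 - 2*cos(c) - 2)/(cos(c) + 2)^3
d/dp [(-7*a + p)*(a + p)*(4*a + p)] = -31*a^2 - 4*a*p + 3*p^2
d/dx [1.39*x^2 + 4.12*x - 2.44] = 2.78*x + 4.12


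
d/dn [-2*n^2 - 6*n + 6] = -4*n - 6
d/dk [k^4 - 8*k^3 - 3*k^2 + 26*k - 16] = 4*k^3 - 24*k^2 - 6*k + 26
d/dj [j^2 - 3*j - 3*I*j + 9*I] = 2*j - 3 - 3*I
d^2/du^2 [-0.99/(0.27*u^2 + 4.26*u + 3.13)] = (0.144342*u^2 + 2.277396*u - 0.99*(0.54*u + 4.26)*(1.08*u + 8.52) + 1.673298)/(0.27*u^2 + 4.26*u + 3.13)^3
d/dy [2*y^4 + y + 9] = 8*y^3 + 1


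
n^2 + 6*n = n*(n + 6)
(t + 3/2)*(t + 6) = t^2 + 15*t/2 + 9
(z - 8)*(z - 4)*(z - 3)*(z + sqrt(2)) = z^4 - 15*z^3 + sqrt(2)*z^3 - 15*sqrt(2)*z^2 + 68*z^2 - 96*z + 68*sqrt(2)*z - 96*sqrt(2)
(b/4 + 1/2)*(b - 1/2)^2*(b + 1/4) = b^4/4 + 5*b^3/16 - 3*b^2/8 + b/64 + 1/32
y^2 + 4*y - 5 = (y - 1)*(y + 5)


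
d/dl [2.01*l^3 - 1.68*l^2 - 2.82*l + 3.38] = 6.03*l^2 - 3.36*l - 2.82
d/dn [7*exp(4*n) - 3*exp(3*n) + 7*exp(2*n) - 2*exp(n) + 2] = (28*exp(3*n) - 9*exp(2*n) + 14*exp(n) - 2)*exp(n)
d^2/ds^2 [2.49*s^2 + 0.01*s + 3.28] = 4.98000000000000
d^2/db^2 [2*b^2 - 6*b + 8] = 4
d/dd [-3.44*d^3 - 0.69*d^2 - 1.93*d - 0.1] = -10.32*d^2 - 1.38*d - 1.93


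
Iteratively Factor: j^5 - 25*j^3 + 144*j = (j)*(j^4 - 25*j^2 + 144) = j*(j + 3)*(j^3 - 3*j^2 - 16*j + 48) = j*(j + 3)*(j + 4)*(j^2 - 7*j + 12) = j*(j - 4)*(j + 3)*(j + 4)*(j - 3)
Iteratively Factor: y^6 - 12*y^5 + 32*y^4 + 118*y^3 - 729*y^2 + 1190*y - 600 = (y - 1)*(y^5 - 11*y^4 + 21*y^3 + 139*y^2 - 590*y + 600) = (y - 5)*(y - 1)*(y^4 - 6*y^3 - 9*y^2 + 94*y - 120) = (y - 5)*(y - 1)*(y + 4)*(y^3 - 10*y^2 + 31*y - 30) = (y - 5)^2*(y - 1)*(y + 4)*(y^2 - 5*y + 6) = (y - 5)^2*(y - 3)*(y - 1)*(y + 4)*(y - 2)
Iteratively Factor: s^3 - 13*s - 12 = (s + 3)*(s^2 - 3*s - 4) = (s + 1)*(s + 3)*(s - 4)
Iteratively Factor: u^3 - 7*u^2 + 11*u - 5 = (u - 5)*(u^2 - 2*u + 1) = (u - 5)*(u - 1)*(u - 1)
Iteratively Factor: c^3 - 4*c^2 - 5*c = (c + 1)*(c^2 - 5*c) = (c - 5)*(c + 1)*(c)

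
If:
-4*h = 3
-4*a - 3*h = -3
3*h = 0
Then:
No Solution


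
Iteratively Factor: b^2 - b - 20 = (b - 5)*(b + 4)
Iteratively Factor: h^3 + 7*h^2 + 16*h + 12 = (h + 2)*(h^2 + 5*h + 6) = (h + 2)*(h + 3)*(h + 2)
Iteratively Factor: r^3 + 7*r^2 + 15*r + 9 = (r + 3)*(r^2 + 4*r + 3) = (r + 3)^2*(r + 1)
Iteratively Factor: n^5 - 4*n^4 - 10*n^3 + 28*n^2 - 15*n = (n + 3)*(n^4 - 7*n^3 + 11*n^2 - 5*n) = n*(n + 3)*(n^3 - 7*n^2 + 11*n - 5) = n*(n - 5)*(n + 3)*(n^2 - 2*n + 1) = n*(n - 5)*(n - 1)*(n + 3)*(n - 1)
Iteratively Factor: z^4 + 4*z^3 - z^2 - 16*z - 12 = (z + 1)*(z^3 + 3*z^2 - 4*z - 12) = (z - 2)*(z + 1)*(z^2 + 5*z + 6) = (z - 2)*(z + 1)*(z + 3)*(z + 2)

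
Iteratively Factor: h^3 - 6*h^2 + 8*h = (h - 4)*(h^2 - 2*h) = (h - 4)*(h - 2)*(h)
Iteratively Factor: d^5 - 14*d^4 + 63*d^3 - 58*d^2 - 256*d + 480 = (d - 3)*(d^4 - 11*d^3 + 30*d^2 + 32*d - 160) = (d - 4)*(d - 3)*(d^3 - 7*d^2 + 2*d + 40) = (d - 4)^2*(d - 3)*(d^2 - 3*d - 10) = (d - 4)^2*(d - 3)*(d + 2)*(d - 5)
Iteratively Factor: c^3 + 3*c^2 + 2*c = (c + 2)*(c^2 + c) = c*(c + 2)*(c + 1)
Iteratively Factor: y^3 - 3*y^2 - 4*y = (y + 1)*(y^2 - 4*y) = y*(y + 1)*(y - 4)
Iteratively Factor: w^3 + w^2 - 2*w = (w)*(w^2 + w - 2) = w*(w + 2)*(w - 1)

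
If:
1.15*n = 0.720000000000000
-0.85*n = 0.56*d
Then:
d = -0.95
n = 0.63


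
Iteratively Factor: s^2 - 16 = (s - 4)*(s + 4)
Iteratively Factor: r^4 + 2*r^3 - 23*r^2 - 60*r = (r - 5)*(r^3 + 7*r^2 + 12*r) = (r - 5)*(r + 3)*(r^2 + 4*r) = (r - 5)*(r + 3)*(r + 4)*(r)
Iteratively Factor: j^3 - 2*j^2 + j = (j - 1)*(j^2 - j) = (j - 1)^2*(j)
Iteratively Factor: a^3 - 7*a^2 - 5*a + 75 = (a + 3)*(a^2 - 10*a + 25) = (a - 5)*(a + 3)*(a - 5)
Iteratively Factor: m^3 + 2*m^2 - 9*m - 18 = (m - 3)*(m^2 + 5*m + 6) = (m - 3)*(m + 3)*(m + 2)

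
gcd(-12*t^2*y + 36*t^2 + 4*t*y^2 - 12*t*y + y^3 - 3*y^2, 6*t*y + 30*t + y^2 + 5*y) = 6*t + y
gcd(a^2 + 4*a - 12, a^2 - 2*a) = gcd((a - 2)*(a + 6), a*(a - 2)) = a - 2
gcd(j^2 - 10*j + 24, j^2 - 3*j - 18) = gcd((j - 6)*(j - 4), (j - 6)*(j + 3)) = j - 6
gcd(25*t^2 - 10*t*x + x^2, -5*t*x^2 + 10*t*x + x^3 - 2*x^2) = -5*t + x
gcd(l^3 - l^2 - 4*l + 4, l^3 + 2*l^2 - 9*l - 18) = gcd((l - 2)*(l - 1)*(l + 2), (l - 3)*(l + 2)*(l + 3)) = l + 2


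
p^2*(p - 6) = p^3 - 6*p^2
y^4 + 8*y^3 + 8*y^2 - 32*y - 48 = (y - 2)*(y + 2)^2*(y + 6)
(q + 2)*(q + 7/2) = q^2 + 11*q/2 + 7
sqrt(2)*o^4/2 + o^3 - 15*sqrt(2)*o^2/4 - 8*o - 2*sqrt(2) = (o - 2*sqrt(2))*(o + sqrt(2)/2)*(o + 2*sqrt(2))*(sqrt(2)*o/2 + 1/2)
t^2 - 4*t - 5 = (t - 5)*(t + 1)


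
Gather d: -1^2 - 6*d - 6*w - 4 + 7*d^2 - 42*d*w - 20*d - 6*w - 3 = 7*d^2 + d*(-42*w - 26) - 12*w - 8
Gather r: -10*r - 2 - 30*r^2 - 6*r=-30*r^2 - 16*r - 2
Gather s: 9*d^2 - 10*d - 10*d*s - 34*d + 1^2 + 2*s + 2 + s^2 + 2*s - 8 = 9*d^2 - 44*d + s^2 + s*(4 - 10*d) - 5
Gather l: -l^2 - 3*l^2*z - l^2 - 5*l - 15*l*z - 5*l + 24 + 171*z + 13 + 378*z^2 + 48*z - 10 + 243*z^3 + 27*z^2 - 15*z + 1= l^2*(-3*z - 2) + l*(-15*z - 10) + 243*z^3 + 405*z^2 + 204*z + 28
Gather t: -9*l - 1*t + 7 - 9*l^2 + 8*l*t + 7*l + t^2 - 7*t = -9*l^2 - 2*l + t^2 + t*(8*l - 8) + 7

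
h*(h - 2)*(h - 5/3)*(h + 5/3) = h^4 - 2*h^3 - 25*h^2/9 + 50*h/9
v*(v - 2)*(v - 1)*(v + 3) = v^4 - 7*v^2 + 6*v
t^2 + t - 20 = (t - 4)*(t + 5)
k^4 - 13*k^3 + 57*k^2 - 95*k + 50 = (k - 5)^2*(k - 2)*(k - 1)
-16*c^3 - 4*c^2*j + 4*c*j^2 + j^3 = (-2*c + j)*(2*c + j)*(4*c + j)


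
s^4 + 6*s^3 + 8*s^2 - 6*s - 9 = (s - 1)*(s + 1)*(s + 3)^2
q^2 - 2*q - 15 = (q - 5)*(q + 3)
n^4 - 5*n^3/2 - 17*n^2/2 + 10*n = n*(n - 4)*(n - 1)*(n + 5/2)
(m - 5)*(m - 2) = m^2 - 7*m + 10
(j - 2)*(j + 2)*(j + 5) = j^3 + 5*j^2 - 4*j - 20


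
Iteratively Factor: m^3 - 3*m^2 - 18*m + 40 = (m - 2)*(m^2 - m - 20) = (m - 2)*(m + 4)*(m - 5)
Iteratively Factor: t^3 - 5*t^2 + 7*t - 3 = (t - 1)*(t^2 - 4*t + 3) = (t - 1)^2*(t - 3)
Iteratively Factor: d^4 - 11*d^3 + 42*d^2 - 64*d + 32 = (d - 4)*(d^3 - 7*d^2 + 14*d - 8) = (d - 4)*(d - 1)*(d^2 - 6*d + 8) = (d - 4)*(d - 2)*(d - 1)*(d - 4)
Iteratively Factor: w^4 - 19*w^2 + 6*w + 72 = (w + 2)*(w^3 - 2*w^2 - 15*w + 36) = (w - 3)*(w + 2)*(w^2 + w - 12) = (w - 3)*(w + 2)*(w + 4)*(w - 3)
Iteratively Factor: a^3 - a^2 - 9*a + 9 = (a + 3)*(a^2 - 4*a + 3) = (a - 1)*(a + 3)*(a - 3)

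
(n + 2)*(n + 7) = n^2 + 9*n + 14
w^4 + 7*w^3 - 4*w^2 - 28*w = w*(w - 2)*(w + 2)*(w + 7)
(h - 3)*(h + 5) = h^2 + 2*h - 15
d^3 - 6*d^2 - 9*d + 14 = (d - 7)*(d - 1)*(d + 2)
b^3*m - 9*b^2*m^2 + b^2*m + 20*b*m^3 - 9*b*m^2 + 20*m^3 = (b - 5*m)*(b - 4*m)*(b*m + m)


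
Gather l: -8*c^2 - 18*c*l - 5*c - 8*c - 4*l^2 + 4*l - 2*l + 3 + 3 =-8*c^2 - 13*c - 4*l^2 + l*(2 - 18*c) + 6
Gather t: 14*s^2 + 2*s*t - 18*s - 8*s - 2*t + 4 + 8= 14*s^2 - 26*s + t*(2*s - 2) + 12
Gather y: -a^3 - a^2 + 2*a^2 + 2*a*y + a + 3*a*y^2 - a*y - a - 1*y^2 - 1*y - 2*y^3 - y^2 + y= -a^3 + a^2 + a*y - 2*y^3 + y^2*(3*a - 2)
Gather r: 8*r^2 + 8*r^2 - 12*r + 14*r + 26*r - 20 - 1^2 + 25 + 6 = 16*r^2 + 28*r + 10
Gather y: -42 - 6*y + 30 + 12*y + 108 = 6*y + 96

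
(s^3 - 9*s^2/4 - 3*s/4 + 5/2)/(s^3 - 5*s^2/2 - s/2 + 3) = (4*s - 5)/(2*(2*s - 3))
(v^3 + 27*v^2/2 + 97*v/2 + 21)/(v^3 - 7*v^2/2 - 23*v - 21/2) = (v^2 + 13*v + 42)/(v^2 - 4*v - 21)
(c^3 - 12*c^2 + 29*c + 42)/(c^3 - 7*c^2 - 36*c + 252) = (c + 1)/(c + 6)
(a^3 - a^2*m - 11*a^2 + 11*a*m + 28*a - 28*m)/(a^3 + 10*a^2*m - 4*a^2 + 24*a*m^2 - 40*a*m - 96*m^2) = (a^2 - a*m - 7*a + 7*m)/(a^2 + 10*a*m + 24*m^2)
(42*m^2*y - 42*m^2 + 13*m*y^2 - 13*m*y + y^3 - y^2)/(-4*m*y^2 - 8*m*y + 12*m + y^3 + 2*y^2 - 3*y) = (42*m^2 + 13*m*y + y^2)/(-4*m*y - 12*m + y^2 + 3*y)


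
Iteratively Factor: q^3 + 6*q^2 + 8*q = (q)*(q^2 + 6*q + 8) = q*(q + 4)*(q + 2)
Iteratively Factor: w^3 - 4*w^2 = (w)*(w^2 - 4*w) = w*(w - 4)*(w)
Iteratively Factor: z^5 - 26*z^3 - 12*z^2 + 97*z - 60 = (z + 3)*(z^4 - 3*z^3 - 17*z^2 + 39*z - 20) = (z + 3)*(z + 4)*(z^3 - 7*z^2 + 11*z - 5) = (z - 1)*(z + 3)*(z + 4)*(z^2 - 6*z + 5) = (z - 1)^2*(z + 3)*(z + 4)*(z - 5)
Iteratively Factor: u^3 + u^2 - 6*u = (u)*(u^2 + u - 6) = u*(u + 3)*(u - 2)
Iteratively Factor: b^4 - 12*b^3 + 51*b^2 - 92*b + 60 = (b - 2)*(b^3 - 10*b^2 + 31*b - 30) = (b - 5)*(b - 2)*(b^2 - 5*b + 6) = (b - 5)*(b - 3)*(b - 2)*(b - 2)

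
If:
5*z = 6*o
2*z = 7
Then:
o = 35/12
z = 7/2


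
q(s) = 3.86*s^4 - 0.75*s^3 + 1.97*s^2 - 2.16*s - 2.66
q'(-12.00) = -27053.76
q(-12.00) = 81643.90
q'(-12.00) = -27053.76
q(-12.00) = 81643.90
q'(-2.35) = -224.22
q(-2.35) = 140.75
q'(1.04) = 16.87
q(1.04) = 0.90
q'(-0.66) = -10.18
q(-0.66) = 0.57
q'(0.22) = -1.24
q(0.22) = -3.04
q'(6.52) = 4207.35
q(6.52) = 6834.66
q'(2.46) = 223.77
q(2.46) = 134.14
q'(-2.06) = -154.80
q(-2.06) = 86.22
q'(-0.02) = -2.24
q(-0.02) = -2.62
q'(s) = 15.44*s^3 - 2.25*s^2 + 3.94*s - 2.16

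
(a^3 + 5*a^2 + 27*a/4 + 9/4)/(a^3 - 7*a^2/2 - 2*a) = (2*a^2 + 9*a + 9)/(2*a*(a - 4))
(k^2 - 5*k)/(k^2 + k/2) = 2*(k - 5)/(2*k + 1)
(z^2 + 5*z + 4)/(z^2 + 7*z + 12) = (z + 1)/(z + 3)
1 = 1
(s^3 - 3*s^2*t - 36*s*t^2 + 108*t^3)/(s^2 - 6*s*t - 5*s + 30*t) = (s^2 + 3*s*t - 18*t^2)/(s - 5)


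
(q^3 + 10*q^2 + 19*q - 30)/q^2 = q + 10 + 19/q - 30/q^2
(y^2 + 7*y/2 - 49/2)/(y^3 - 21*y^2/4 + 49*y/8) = 4*(y + 7)/(y*(4*y - 7))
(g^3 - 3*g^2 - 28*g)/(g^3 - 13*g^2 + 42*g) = (g + 4)/(g - 6)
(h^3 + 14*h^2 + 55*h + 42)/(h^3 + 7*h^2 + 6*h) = (h + 7)/h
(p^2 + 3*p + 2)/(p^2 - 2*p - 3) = (p + 2)/(p - 3)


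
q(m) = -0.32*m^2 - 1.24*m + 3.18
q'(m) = -0.64*m - 1.24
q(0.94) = 1.73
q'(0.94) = -1.84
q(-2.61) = 4.24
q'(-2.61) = 0.43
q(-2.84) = 4.12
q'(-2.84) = 0.58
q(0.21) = 2.91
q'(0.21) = -1.37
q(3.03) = -3.52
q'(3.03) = -3.18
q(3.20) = -4.06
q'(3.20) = -3.29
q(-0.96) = 4.08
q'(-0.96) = -0.63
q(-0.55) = 3.77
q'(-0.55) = -0.89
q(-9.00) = -11.58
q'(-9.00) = 4.52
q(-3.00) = 4.02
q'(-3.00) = 0.68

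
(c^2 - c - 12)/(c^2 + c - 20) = (c + 3)/(c + 5)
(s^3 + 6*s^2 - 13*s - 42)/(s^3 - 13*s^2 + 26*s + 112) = (s^2 + 4*s - 21)/(s^2 - 15*s + 56)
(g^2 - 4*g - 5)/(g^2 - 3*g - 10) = (g + 1)/(g + 2)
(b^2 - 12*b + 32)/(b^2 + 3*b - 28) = (b - 8)/(b + 7)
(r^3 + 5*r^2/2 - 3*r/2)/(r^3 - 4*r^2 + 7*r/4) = 2*(r + 3)/(2*r - 7)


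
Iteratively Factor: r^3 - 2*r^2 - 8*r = (r - 4)*(r^2 + 2*r) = r*(r - 4)*(r + 2)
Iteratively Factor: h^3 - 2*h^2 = (h)*(h^2 - 2*h) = h^2*(h - 2)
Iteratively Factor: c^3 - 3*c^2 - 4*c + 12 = (c - 2)*(c^2 - c - 6) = (c - 2)*(c + 2)*(c - 3)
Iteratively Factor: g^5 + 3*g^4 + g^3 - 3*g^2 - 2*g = (g + 1)*(g^4 + 2*g^3 - g^2 - 2*g) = g*(g + 1)*(g^3 + 2*g^2 - g - 2) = g*(g + 1)*(g + 2)*(g^2 - 1) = g*(g - 1)*(g + 1)*(g + 2)*(g + 1)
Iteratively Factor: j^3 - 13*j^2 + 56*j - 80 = (j - 4)*(j^2 - 9*j + 20) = (j - 5)*(j - 4)*(j - 4)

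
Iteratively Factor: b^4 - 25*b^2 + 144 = (b + 4)*(b^3 - 4*b^2 - 9*b + 36) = (b - 4)*(b + 4)*(b^2 - 9) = (b - 4)*(b - 3)*(b + 4)*(b + 3)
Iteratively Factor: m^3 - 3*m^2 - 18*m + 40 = (m - 5)*(m^2 + 2*m - 8) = (m - 5)*(m + 4)*(m - 2)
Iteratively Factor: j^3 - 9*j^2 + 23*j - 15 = (j - 1)*(j^2 - 8*j + 15) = (j - 3)*(j - 1)*(j - 5)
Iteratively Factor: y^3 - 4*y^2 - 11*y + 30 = (y - 5)*(y^2 + y - 6) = (y - 5)*(y + 3)*(y - 2)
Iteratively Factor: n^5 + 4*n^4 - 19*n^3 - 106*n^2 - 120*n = (n + 2)*(n^4 + 2*n^3 - 23*n^2 - 60*n) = (n + 2)*(n + 3)*(n^3 - n^2 - 20*n) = n*(n + 2)*(n + 3)*(n^2 - n - 20) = n*(n + 2)*(n + 3)*(n + 4)*(n - 5)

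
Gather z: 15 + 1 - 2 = 14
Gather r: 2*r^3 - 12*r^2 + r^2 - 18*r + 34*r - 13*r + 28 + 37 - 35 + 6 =2*r^3 - 11*r^2 + 3*r + 36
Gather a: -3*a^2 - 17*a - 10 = -3*a^2 - 17*a - 10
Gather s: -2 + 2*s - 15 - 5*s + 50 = 33 - 3*s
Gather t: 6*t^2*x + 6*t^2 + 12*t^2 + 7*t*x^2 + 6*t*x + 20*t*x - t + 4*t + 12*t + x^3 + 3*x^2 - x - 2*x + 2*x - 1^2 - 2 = t^2*(6*x + 18) + t*(7*x^2 + 26*x + 15) + x^3 + 3*x^2 - x - 3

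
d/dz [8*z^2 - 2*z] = 16*z - 2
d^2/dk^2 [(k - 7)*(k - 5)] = 2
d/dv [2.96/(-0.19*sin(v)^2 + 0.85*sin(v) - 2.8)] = (1.1248*sin(v) - 2.516)*cos(v)/(0.19*sin(v)^2 - 0.85*sin(v) + 2.8)^2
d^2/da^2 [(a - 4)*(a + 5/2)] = 2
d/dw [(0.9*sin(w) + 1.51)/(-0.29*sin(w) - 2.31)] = -1.6411*cos(w)/(0.29*sin(w) + 2.31)^2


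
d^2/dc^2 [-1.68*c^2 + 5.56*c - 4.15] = -3.36000000000000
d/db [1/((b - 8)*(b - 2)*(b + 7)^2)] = (-2*(b - 8)*(b - 2) - (b - 8)*(b + 7) - (b - 2)*(b + 7))/((b - 8)^2*(b - 2)^2*(b + 7)^3)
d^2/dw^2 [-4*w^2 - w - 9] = -8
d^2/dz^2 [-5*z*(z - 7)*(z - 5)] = 120 - 30*z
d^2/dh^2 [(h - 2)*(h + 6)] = 2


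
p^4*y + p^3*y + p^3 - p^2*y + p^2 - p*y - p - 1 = (p - 1)*(p + 1)^2*(p*y + 1)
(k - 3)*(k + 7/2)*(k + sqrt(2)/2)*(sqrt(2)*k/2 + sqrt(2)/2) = sqrt(2)*k^4/2 + k^3/2 + 3*sqrt(2)*k^3/4 - 5*sqrt(2)*k^2 + 3*k^2/4 - 21*sqrt(2)*k/4 - 5*k - 21/4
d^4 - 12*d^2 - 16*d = d*(d - 4)*(d + 2)^2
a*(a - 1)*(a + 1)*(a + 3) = a^4 + 3*a^3 - a^2 - 3*a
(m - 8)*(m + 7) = m^2 - m - 56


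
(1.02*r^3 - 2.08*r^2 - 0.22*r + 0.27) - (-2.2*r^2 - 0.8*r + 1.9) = 1.02*r^3 + 0.12*r^2 + 0.58*r - 1.63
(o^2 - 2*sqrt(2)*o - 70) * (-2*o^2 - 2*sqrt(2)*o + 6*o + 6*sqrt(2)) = -2*o^4 + 2*sqrt(2)*o^3 + 6*o^3 - 6*sqrt(2)*o^2 + 148*o^2 - 444*o + 140*sqrt(2)*o - 420*sqrt(2)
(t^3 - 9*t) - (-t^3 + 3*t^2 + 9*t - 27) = 2*t^3 - 3*t^2 - 18*t + 27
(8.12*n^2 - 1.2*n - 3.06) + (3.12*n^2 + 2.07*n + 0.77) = 11.24*n^2 + 0.87*n - 2.29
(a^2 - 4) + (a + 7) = a^2 + a + 3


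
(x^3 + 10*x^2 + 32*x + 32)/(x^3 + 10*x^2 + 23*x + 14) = (x^2 + 8*x + 16)/(x^2 + 8*x + 7)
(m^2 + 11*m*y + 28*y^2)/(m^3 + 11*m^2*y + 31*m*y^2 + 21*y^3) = (m + 4*y)/(m^2 + 4*m*y + 3*y^2)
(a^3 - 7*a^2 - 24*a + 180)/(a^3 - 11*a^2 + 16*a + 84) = (a^2 - a - 30)/(a^2 - 5*a - 14)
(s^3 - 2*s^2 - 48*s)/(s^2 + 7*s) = (s^2 - 2*s - 48)/(s + 7)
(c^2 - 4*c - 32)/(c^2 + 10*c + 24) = (c - 8)/(c + 6)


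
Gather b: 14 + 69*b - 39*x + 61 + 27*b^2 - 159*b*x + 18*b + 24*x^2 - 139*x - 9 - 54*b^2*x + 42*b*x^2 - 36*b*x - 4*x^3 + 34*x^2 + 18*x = b^2*(27 - 54*x) + b*(42*x^2 - 195*x + 87) - 4*x^3 + 58*x^2 - 160*x + 66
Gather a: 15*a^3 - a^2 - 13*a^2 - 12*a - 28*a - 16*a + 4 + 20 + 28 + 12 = 15*a^3 - 14*a^2 - 56*a + 64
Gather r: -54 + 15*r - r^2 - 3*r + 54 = -r^2 + 12*r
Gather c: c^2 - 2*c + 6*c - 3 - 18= c^2 + 4*c - 21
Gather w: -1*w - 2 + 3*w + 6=2*w + 4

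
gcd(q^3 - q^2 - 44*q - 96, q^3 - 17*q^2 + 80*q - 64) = q - 8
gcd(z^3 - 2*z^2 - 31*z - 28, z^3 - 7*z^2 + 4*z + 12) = z + 1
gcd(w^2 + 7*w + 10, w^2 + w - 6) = 1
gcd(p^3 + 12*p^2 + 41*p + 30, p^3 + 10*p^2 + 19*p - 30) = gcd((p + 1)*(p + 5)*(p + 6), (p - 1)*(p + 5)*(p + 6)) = p^2 + 11*p + 30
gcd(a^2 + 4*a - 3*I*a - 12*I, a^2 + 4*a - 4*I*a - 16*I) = a + 4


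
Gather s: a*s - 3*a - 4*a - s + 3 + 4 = -7*a + s*(a - 1) + 7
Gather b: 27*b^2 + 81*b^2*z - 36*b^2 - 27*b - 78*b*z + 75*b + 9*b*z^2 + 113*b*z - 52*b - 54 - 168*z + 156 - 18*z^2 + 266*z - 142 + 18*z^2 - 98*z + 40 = b^2*(81*z - 9) + b*(9*z^2 + 35*z - 4)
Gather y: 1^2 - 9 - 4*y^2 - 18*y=-4*y^2 - 18*y - 8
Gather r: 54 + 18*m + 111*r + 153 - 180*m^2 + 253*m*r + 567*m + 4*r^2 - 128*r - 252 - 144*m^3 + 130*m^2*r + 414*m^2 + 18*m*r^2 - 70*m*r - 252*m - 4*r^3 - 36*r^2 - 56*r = -144*m^3 + 234*m^2 + 333*m - 4*r^3 + r^2*(18*m - 32) + r*(130*m^2 + 183*m - 73) - 45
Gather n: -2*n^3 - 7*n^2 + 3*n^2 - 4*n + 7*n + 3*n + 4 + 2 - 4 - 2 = -2*n^3 - 4*n^2 + 6*n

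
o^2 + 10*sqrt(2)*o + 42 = (o + 3*sqrt(2))*(o + 7*sqrt(2))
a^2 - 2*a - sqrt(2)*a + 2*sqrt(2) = (a - 2)*(a - sqrt(2))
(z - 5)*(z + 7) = z^2 + 2*z - 35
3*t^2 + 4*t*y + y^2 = (t + y)*(3*t + y)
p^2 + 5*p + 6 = (p + 2)*(p + 3)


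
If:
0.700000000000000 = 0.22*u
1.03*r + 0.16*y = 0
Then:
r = -0.155339805825243*y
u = 3.18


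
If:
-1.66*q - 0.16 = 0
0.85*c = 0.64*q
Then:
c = -0.07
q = -0.10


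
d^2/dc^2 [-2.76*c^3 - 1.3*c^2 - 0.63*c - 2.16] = -16.56*c - 2.6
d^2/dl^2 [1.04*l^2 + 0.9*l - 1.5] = 2.08000000000000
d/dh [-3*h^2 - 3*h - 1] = -6*h - 3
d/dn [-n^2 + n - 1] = 1 - 2*n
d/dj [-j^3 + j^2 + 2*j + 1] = -3*j^2 + 2*j + 2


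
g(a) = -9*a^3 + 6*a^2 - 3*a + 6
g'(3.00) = -210.00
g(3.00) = -192.00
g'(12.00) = -3747.00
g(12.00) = -14718.00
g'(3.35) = -265.81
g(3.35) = -275.07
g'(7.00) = -1242.00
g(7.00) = -2808.00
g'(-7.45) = -1590.97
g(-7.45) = 4082.81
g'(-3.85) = -449.41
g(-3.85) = 620.08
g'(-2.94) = -271.66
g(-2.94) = 295.39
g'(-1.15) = -52.51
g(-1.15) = 31.07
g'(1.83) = -71.46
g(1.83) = -34.55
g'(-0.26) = -7.95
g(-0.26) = 7.34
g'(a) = -27*a^2 + 12*a - 3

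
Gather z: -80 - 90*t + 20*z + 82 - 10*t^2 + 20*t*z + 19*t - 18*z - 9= -10*t^2 - 71*t + z*(20*t + 2) - 7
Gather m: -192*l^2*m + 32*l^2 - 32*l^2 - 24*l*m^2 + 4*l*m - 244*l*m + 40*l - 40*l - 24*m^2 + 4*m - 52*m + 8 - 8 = m^2*(-24*l - 24) + m*(-192*l^2 - 240*l - 48)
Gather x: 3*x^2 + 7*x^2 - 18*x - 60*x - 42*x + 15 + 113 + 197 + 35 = 10*x^2 - 120*x + 360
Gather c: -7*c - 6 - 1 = -7*c - 7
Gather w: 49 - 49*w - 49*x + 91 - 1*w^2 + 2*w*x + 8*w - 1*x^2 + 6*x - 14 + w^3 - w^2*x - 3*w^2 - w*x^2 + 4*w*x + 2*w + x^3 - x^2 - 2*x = w^3 + w^2*(-x - 4) + w*(-x^2 + 6*x - 39) + x^3 - 2*x^2 - 45*x + 126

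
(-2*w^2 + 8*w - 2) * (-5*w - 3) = 10*w^3 - 34*w^2 - 14*w + 6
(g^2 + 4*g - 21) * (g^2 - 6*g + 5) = g^4 - 2*g^3 - 40*g^2 + 146*g - 105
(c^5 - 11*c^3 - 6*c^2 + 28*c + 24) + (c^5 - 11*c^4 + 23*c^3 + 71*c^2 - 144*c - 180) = 2*c^5 - 11*c^4 + 12*c^3 + 65*c^2 - 116*c - 156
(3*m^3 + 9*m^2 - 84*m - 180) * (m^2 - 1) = 3*m^5 + 9*m^4 - 87*m^3 - 189*m^2 + 84*m + 180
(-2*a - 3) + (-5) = -2*a - 8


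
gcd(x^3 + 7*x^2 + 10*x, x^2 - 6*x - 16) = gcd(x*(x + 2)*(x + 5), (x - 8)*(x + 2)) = x + 2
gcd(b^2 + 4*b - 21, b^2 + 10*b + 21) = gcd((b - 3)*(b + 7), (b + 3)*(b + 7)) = b + 7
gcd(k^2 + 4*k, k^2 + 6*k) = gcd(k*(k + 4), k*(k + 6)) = k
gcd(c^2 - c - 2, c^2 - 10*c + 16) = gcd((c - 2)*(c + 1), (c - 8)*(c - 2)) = c - 2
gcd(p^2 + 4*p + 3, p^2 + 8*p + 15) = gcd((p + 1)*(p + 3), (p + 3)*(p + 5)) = p + 3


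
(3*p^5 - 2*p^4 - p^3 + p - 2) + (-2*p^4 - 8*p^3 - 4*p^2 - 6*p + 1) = 3*p^5 - 4*p^4 - 9*p^3 - 4*p^2 - 5*p - 1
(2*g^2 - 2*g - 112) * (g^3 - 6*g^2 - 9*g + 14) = 2*g^5 - 14*g^4 - 118*g^3 + 718*g^2 + 980*g - 1568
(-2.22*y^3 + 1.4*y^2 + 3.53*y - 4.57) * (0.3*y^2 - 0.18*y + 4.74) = -0.666*y^5 + 0.8196*y^4 - 9.7158*y^3 + 4.6296*y^2 + 17.5548*y - 21.6618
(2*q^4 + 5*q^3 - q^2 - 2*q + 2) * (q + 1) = 2*q^5 + 7*q^4 + 4*q^3 - 3*q^2 + 2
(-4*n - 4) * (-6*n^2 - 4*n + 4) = 24*n^3 + 40*n^2 - 16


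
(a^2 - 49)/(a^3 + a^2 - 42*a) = (a - 7)/(a*(a - 6))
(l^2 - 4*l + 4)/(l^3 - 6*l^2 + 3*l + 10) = (l - 2)/(l^2 - 4*l - 5)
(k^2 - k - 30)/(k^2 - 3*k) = (k^2 - k - 30)/(k*(k - 3))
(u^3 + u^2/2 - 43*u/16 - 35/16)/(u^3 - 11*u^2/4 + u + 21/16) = (4*u^2 + 9*u + 5)/(4*u^2 - 4*u - 3)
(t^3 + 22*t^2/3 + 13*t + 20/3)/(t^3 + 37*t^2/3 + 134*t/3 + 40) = (t + 1)/(t + 6)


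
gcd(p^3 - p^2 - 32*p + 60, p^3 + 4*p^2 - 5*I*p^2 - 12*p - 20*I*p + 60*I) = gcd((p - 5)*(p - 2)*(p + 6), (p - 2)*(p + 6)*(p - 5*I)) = p^2 + 4*p - 12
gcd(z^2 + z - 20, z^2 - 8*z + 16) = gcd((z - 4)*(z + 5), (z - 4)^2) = z - 4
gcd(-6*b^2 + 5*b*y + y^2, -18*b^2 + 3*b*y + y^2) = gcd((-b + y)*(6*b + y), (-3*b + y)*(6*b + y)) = 6*b + y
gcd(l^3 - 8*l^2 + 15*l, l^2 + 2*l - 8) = 1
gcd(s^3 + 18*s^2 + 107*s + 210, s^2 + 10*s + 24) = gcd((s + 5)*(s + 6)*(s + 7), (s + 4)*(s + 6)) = s + 6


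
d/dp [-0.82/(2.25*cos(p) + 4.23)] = -1.845*sin(p)/(2.25*cos(p) + 4.23)^2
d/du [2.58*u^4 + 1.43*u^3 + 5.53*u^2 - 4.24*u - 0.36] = 10.32*u^3 + 4.29*u^2 + 11.06*u - 4.24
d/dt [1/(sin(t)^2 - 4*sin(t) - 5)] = 2*(2 - sin(t))*cos(t)/((sin(t) - 5)^2*(sin(t) + 1)^2)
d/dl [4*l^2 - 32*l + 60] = 8*l - 32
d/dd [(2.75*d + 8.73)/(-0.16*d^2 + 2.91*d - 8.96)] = (0.44*d^2 + 2.7936*d - 50.0443)/(0.0256*d^4 - 0.9312*d^3 + 11.3353*d^2 - 52.1472*d + 80.2816)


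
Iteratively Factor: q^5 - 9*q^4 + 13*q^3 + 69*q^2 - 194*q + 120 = (q + 3)*(q^4 - 12*q^3 + 49*q^2 - 78*q + 40) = (q - 1)*(q + 3)*(q^3 - 11*q^2 + 38*q - 40) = (q - 2)*(q - 1)*(q + 3)*(q^2 - 9*q + 20) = (q - 5)*(q - 2)*(q - 1)*(q + 3)*(q - 4)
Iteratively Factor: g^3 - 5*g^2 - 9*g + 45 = (g - 5)*(g^2 - 9) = (g - 5)*(g - 3)*(g + 3)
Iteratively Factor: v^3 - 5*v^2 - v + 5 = (v + 1)*(v^2 - 6*v + 5) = (v - 5)*(v + 1)*(v - 1)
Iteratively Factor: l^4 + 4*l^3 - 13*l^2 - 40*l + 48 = (l - 3)*(l^3 + 7*l^2 + 8*l - 16) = (l - 3)*(l + 4)*(l^2 + 3*l - 4) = (l - 3)*(l + 4)^2*(l - 1)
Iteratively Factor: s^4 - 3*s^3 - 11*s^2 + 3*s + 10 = (s - 5)*(s^3 + 2*s^2 - s - 2) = (s - 5)*(s + 2)*(s^2 - 1) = (s - 5)*(s - 1)*(s + 2)*(s + 1)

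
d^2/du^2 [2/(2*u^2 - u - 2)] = 4*(4*u^2 - 2*u - (4*u - 1)^2 - 4)/(-2*u^2 + u + 2)^3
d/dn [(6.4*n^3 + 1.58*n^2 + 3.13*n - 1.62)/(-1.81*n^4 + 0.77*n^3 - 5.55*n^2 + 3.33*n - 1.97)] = (11.584*n^6 + 5.7196*n^5 - 19.7407*n^4 + 26.075*n^3 - 11.4489*n^2 - 24.2072*n - 0.7715)/(3.2761*n^8 - 2.7874*n^7 + 20.6839*n^6 - 20.6016*n^5 + 43.0621*n^4 - 39.9968*n^3 + 32.9559*n^2 - 13.1202*n + 3.8809)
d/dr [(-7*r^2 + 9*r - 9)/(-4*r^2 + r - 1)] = 29*r*(r - 2)/(16*r^4 - 8*r^3 + 9*r^2 - 2*r + 1)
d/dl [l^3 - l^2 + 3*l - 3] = 3*l^2 - 2*l + 3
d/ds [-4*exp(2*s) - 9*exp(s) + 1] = (-8*exp(s) - 9)*exp(s)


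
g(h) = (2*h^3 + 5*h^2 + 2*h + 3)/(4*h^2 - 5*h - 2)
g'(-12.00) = 0.48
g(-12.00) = -4.35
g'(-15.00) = 0.49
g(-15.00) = -5.81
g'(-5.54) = 0.45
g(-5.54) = -1.31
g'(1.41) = -136.92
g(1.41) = -19.47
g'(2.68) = -2.26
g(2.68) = 6.21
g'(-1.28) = 0.48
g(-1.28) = 0.41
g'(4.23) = 0.03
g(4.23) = 5.21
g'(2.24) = -7.13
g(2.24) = 8.01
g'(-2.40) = 0.37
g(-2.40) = -0.02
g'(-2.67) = 0.37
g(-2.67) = -0.12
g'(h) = (5 - 8*h)*(2*h^3 + 5*h^2 + 2*h + 3)/(4*h^2 - 5*h - 2)^2 + (6*h^2 + 10*h + 2)/(4*h^2 - 5*h - 2)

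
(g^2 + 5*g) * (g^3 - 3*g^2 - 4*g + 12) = g^5 + 2*g^4 - 19*g^3 - 8*g^2 + 60*g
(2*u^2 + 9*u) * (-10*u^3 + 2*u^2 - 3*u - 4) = -20*u^5 - 86*u^4 + 12*u^3 - 35*u^2 - 36*u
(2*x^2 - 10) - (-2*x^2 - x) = 4*x^2 + x - 10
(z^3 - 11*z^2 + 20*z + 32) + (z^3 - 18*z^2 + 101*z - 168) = 2*z^3 - 29*z^2 + 121*z - 136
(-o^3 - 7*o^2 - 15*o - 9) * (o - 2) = -o^4 - 5*o^3 - o^2 + 21*o + 18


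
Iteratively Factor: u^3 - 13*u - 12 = (u + 1)*(u^2 - u - 12) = (u + 1)*(u + 3)*(u - 4)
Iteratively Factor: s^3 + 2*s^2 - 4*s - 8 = (s - 2)*(s^2 + 4*s + 4) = (s - 2)*(s + 2)*(s + 2)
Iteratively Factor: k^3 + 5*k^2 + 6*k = (k + 3)*(k^2 + 2*k) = k*(k + 3)*(k + 2)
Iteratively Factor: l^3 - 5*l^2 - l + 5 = (l - 5)*(l^2 - 1) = (l - 5)*(l + 1)*(l - 1)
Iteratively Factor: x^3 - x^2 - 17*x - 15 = (x + 3)*(x^2 - 4*x - 5) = (x + 1)*(x + 3)*(x - 5)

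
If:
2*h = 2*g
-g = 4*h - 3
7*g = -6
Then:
No Solution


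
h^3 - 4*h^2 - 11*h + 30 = (h - 5)*(h - 2)*(h + 3)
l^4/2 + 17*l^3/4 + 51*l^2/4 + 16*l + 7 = (l/2 + 1)*(l + 1)*(l + 2)*(l + 7/2)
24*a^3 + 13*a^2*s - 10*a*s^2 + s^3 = (-8*a + s)*(-3*a + s)*(a + s)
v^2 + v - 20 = (v - 4)*(v + 5)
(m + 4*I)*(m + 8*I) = m^2 + 12*I*m - 32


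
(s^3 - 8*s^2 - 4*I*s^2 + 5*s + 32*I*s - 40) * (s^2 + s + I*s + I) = s^5 - 7*s^4 - 3*I*s^4 + s^3 + 21*I*s^3 - 63*s^2 + 29*I*s^2 - 72*s - 35*I*s - 40*I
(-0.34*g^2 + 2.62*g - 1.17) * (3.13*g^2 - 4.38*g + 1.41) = -1.0642*g^4 + 9.6898*g^3 - 15.6171*g^2 + 8.8188*g - 1.6497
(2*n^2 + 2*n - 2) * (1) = 2*n^2 + 2*n - 2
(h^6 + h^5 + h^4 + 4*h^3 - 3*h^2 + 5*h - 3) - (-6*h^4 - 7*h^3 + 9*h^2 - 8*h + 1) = h^6 + h^5 + 7*h^4 + 11*h^3 - 12*h^2 + 13*h - 4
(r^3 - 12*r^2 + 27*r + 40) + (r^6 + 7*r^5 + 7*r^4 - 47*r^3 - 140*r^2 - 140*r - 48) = r^6 + 7*r^5 + 7*r^4 - 46*r^3 - 152*r^2 - 113*r - 8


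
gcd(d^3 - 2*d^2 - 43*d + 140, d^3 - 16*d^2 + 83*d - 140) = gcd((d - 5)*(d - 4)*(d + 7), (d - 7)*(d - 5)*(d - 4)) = d^2 - 9*d + 20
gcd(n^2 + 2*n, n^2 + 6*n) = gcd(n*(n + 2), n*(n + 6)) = n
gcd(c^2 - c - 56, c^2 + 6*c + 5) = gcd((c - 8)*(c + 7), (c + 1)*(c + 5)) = 1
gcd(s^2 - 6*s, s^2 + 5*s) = s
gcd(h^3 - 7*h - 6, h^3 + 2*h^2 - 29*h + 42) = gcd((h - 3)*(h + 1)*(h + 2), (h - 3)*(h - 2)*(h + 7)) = h - 3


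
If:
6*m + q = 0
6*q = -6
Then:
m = 1/6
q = -1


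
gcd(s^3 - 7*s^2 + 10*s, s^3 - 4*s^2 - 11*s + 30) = s^2 - 7*s + 10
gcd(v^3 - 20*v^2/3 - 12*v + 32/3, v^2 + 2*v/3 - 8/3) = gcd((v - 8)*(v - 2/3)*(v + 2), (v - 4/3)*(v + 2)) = v + 2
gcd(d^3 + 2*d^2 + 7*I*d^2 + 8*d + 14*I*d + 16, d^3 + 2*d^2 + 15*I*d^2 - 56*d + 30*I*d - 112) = d^2 + d*(2 + 8*I) + 16*I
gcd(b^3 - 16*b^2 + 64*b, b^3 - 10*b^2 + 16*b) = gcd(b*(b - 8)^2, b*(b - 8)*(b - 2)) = b^2 - 8*b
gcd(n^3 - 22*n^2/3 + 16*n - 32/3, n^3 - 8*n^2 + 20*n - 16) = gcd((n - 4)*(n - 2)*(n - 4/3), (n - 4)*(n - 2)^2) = n^2 - 6*n + 8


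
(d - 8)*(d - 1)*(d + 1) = d^3 - 8*d^2 - d + 8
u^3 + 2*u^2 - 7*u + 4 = (u - 1)^2*(u + 4)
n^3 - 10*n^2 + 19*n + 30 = (n - 6)*(n - 5)*(n + 1)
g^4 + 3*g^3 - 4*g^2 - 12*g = g*(g - 2)*(g + 2)*(g + 3)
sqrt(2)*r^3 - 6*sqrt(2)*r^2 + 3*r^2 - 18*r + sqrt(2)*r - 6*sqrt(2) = (r - 6)*(r + sqrt(2))*(sqrt(2)*r + 1)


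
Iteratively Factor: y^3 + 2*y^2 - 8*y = (y)*(y^2 + 2*y - 8) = y*(y + 4)*(y - 2)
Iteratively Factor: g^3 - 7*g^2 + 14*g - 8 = (g - 1)*(g^2 - 6*g + 8) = (g - 2)*(g - 1)*(g - 4)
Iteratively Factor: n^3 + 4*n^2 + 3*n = (n)*(n^2 + 4*n + 3) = n*(n + 3)*(n + 1)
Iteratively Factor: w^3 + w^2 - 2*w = (w - 1)*(w^2 + 2*w) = (w - 1)*(w + 2)*(w)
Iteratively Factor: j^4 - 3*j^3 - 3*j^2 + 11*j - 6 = (j - 1)*(j^3 - 2*j^2 - 5*j + 6) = (j - 1)*(j + 2)*(j^2 - 4*j + 3) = (j - 1)^2*(j + 2)*(j - 3)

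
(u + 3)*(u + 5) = u^2 + 8*u + 15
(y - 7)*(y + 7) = y^2 - 49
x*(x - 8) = x^2 - 8*x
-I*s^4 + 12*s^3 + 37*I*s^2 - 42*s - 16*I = (s + I)*(s + 2*I)*(s + 8*I)*(-I*s + 1)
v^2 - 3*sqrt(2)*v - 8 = (v - 4*sqrt(2))*(v + sqrt(2))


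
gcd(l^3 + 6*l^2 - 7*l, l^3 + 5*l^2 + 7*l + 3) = 1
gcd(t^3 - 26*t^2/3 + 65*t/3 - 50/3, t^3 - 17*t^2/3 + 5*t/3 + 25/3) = t^2 - 20*t/3 + 25/3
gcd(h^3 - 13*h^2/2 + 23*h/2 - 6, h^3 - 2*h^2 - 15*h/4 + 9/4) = 1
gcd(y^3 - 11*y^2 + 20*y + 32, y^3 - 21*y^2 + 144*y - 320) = y - 8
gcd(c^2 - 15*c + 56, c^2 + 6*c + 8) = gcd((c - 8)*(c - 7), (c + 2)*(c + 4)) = 1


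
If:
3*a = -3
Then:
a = -1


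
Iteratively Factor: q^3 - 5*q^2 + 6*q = (q)*(q^2 - 5*q + 6) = q*(q - 3)*(q - 2)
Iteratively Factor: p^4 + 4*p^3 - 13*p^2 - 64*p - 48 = (p + 4)*(p^3 - 13*p - 12) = (p + 3)*(p + 4)*(p^2 - 3*p - 4) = (p + 1)*(p + 3)*(p + 4)*(p - 4)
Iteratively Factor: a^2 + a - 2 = (a + 2)*(a - 1)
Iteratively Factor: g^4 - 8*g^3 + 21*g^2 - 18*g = (g)*(g^3 - 8*g^2 + 21*g - 18) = g*(g - 2)*(g^2 - 6*g + 9) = g*(g - 3)*(g - 2)*(g - 3)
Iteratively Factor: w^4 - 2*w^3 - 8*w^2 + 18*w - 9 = (w - 1)*(w^3 - w^2 - 9*w + 9) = (w - 3)*(w - 1)*(w^2 + 2*w - 3) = (w - 3)*(w - 1)^2*(w + 3)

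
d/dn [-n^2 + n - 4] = 1 - 2*n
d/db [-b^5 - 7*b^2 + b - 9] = -5*b^4 - 14*b + 1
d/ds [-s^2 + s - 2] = 1 - 2*s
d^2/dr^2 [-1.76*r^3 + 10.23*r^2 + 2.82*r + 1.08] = 20.46 - 10.56*r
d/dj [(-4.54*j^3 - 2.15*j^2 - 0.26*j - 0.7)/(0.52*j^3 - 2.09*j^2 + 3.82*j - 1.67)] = (10.6066*j^4 - 34.4152*j^3 + 15.081*j^2 + 4.255*j + 3.1082)/(0.2704*j^6 - 2.1736*j^5 + 8.3409*j^4 - 17.7044*j^3 + 21.573*j^2 - 12.7588*j + 2.7889)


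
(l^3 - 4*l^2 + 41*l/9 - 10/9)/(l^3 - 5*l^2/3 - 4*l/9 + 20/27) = 3*(3*l^2 - 7*l + 2)/(9*l^2 - 4)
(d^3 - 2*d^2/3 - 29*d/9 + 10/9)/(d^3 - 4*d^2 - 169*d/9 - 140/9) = (3*d^2 - 7*d + 2)/(3*d^2 - 17*d - 28)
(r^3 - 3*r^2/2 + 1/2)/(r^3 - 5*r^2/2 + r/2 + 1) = (r - 1)/(r - 2)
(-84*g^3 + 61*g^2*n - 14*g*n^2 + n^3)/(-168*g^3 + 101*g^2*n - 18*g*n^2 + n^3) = (4*g - n)/(8*g - n)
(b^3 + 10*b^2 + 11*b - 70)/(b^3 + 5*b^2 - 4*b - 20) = (b + 7)/(b + 2)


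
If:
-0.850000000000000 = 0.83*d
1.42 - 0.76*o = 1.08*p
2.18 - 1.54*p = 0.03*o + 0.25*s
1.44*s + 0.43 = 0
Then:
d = -1.02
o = -0.22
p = 1.47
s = -0.30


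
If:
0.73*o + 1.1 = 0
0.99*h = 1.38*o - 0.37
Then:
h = -2.47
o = -1.51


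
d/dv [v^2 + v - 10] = 2*v + 1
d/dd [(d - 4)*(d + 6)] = 2*d + 2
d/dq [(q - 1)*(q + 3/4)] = 2*q - 1/4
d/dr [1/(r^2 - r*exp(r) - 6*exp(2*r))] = (r*exp(r) - 2*r + 12*exp(2*r) + exp(r))/(-r^2 + r*exp(r) + 6*exp(2*r))^2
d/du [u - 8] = 1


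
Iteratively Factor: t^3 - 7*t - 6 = (t + 1)*(t^2 - t - 6) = (t - 3)*(t + 1)*(t + 2)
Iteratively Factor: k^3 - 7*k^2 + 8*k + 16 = (k + 1)*(k^2 - 8*k + 16) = (k - 4)*(k + 1)*(k - 4)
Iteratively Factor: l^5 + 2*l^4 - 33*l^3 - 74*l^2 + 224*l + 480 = (l - 3)*(l^4 + 5*l^3 - 18*l^2 - 128*l - 160) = (l - 5)*(l - 3)*(l^3 + 10*l^2 + 32*l + 32) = (l - 5)*(l - 3)*(l + 4)*(l^2 + 6*l + 8) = (l - 5)*(l - 3)*(l + 2)*(l + 4)*(l + 4)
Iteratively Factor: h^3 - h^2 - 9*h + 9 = (h - 3)*(h^2 + 2*h - 3) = (h - 3)*(h + 3)*(h - 1)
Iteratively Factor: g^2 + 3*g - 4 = (g - 1)*(g + 4)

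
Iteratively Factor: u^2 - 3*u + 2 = (u - 1)*(u - 2)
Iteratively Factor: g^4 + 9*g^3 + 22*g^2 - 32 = (g + 4)*(g^3 + 5*g^2 + 2*g - 8) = (g - 1)*(g + 4)*(g^2 + 6*g + 8) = (g - 1)*(g + 2)*(g + 4)*(g + 4)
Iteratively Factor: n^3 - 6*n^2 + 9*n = (n - 3)*(n^2 - 3*n) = (n - 3)^2*(n)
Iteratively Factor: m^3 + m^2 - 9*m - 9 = (m + 3)*(m^2 - 2*m - 3) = (m - 3)*(m + 3)*(m + 1)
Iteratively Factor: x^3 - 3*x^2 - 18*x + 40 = (x - 2)*(x^2 - x - 20) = (x - 2)*(x + 4)*(x - 5)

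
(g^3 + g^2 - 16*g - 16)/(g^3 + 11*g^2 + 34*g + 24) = (g - 4)/(g + 6)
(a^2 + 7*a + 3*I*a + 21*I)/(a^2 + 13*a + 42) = (a + 3*I)/(a + 6)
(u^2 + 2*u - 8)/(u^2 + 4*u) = (u - 2)/u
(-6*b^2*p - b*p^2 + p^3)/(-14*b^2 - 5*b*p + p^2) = p*(-3*b + p)/(-7*b + p)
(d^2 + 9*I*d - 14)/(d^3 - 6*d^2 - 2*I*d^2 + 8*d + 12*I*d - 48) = (d + 7*I)/(d^2 + d*(-6 - 4*I) + 24*I)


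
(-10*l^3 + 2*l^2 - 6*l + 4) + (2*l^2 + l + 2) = -10*l^3 + 4*l^2 - 5*l + 6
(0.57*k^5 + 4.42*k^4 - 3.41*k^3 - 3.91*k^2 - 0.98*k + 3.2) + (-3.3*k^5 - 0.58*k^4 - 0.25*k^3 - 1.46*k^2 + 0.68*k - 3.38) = -2.73*k^5 + 3.84*k^4 - 3.66*k^3 - 5.37*k^2 - 0.3*k - 0.18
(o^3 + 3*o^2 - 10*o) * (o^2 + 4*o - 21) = o^5 + 7*o^4 - 19*o^3 - 103*o^2 + 210*o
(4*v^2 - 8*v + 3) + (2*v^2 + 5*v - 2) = 6*v^2 - 3*v + 1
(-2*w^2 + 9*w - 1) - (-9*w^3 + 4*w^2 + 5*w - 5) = 9*w^3 - 6*w^2 + 4*w + 4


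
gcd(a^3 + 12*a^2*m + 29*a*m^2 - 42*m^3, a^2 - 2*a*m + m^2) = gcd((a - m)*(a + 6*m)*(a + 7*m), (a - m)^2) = a - m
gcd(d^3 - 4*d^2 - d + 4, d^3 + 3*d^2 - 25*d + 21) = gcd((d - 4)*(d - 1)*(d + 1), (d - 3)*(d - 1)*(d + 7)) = d - 1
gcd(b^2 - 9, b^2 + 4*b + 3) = b + 3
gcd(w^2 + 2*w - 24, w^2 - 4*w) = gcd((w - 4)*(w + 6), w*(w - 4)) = w - 4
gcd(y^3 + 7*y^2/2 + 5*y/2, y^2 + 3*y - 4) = 1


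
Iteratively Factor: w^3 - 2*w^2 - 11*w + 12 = (w + 3)*(w^2 - 5*w + 4) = (w - 1)*(w + 3)*(w - 4)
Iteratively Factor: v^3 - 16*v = (v)*(v^2 - 16) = v*(v - 4)*(v + 4)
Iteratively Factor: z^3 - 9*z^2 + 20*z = (z)*(z^2 - 9*z + 20) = z*(z - 4)*(z - 5)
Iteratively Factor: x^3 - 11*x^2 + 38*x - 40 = (x - 5)*(x^2 - 6*x + 8) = (x - 5)*(x - 2)*(x - 4)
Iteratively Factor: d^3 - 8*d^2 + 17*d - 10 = (d - 5)*(d^2 - 3*d + 2) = (d - 5)*(d - 2)*(d - 1)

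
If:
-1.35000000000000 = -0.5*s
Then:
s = 2.70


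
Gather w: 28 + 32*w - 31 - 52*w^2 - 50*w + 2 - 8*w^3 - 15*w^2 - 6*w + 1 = -8*w^3 - 67*w^2 - 24*w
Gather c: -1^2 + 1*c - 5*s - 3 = c - 5*s - 4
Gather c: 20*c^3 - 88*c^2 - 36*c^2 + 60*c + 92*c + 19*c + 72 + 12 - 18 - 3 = 20*c^3 - 124*c^2 + 171*c + 63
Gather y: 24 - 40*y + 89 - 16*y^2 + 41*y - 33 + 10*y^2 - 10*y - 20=-6*y^2 - 9*y + 60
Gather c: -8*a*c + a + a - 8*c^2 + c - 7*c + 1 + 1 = 2*a - 8*c^2 + c*(-8*a - 6) + 2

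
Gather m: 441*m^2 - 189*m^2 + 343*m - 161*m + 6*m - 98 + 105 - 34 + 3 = 252*m^2 + 188*m - 24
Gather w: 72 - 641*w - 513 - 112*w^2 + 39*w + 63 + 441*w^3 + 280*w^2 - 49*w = 441*w^3 + 168*w^2 - 651*w - 378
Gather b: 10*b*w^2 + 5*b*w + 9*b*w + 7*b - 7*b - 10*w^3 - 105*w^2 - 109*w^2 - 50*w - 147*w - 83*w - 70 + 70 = b*(10*w^2 + 14*w) - 10*w^3 - 214*w^2 - 280*w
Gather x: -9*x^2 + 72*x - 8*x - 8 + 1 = -9*x^2 + 64*x - 7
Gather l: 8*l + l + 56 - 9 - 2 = 9*l + 45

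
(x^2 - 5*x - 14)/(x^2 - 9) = (x^2 - 5*x - 14)/(x^2 - 9)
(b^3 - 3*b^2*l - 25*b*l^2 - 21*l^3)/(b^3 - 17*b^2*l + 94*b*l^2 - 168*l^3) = (b^2 + 4*b*l + 3*l^2)/(b^2 - 10*b*l + 24*l^2)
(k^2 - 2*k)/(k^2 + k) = (k - 2)/(k + 1)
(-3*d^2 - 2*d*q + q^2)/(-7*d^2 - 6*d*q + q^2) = (-3*d + q)/(-7*d + q)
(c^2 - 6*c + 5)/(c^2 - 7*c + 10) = (c - 1)/(c - 2)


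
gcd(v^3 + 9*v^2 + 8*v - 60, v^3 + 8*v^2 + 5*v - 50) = v^2 + 3*v - 10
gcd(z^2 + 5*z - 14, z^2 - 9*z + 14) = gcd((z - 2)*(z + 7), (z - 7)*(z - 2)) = z - 2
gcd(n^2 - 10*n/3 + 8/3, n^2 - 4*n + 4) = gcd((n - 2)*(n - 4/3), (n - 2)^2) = n - 2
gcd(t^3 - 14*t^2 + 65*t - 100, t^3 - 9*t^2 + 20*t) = t^2 - 9*t + 20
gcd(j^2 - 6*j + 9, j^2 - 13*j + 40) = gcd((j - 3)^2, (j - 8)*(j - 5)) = 1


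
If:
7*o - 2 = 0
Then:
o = 2/7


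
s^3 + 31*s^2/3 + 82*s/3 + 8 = (s + 1/3)*(s + 4)*(s + 6)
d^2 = d^2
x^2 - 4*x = x*(x - 4)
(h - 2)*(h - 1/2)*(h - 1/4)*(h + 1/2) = h^4 - 9*h^3/4 + h^2/4 + 9*h/16 - 1/8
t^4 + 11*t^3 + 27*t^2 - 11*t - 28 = (t - 1)*(t + 1)*(t + 4)*(t + 7)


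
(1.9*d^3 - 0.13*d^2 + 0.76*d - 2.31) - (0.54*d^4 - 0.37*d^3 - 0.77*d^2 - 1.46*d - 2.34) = -0.54*d^4 + 2.27*d^3 + 0.64*d^2 + 2.22*d + 0.0299999999999998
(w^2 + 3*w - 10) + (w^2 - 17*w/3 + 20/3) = 2*w^2 - 8*w/3 - 10/3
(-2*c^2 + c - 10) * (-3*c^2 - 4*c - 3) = 6*c^4 + 5*c^3 + 32*c^2 + 37*c + 30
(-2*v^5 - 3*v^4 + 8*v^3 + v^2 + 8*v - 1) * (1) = -2*v^5 - 3*v^4 + 8*v^3 + v^2 + 8*v - 1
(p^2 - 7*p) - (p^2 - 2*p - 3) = 3 - 5*p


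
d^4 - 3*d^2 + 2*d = d*(d - 1)^2*(d + 2)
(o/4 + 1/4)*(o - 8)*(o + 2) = o^3/4 - 5*o^2/4 - 11*o/2 - 4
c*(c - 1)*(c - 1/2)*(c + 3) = c^4 + 3*c^3/2 - 4*c^2 + 3*c/2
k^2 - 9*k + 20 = (k - 5)*(k - 4)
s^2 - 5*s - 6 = (s - 6)*(s + 1)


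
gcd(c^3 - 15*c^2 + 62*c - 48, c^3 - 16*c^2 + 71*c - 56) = c^2 - 9*c + 8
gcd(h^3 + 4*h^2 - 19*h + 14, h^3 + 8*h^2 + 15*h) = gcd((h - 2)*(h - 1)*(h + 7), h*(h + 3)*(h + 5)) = 1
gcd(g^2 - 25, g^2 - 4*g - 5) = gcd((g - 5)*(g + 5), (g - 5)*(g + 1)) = g - 5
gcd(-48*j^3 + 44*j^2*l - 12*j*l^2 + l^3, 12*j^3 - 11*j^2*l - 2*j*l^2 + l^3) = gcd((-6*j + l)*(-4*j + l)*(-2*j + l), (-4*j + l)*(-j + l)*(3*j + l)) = 4*j - l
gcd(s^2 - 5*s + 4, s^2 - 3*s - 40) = 1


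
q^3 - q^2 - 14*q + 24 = (q - 3)*(q - 2)*(q + 4)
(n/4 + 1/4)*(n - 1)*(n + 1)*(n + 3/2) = n^4/4 + 5*n^3/8 + n^2/8 - 5*n/8 - 3/8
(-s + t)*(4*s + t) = -4*s^2 + 3*s*t + t^2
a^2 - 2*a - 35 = (a - 7)*(a + 5)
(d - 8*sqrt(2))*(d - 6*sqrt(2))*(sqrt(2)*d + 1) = sqrt(2)*d^3 - 27*d^2 + 82*sqrt(2)*d + 96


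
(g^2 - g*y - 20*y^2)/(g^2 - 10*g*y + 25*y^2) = (-g - 4*y)/(-g + 5*y)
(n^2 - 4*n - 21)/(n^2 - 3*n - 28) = (n + 3)/(n + 4)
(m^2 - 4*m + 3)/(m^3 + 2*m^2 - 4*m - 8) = (m^2 - 4*m + 3)/(m^3 + 2*m^2 - 4*m - 8)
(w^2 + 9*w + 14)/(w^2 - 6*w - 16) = (w + 7)/(w - 8)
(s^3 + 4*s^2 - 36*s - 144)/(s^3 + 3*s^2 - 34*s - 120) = (s + 6)/(s + 5)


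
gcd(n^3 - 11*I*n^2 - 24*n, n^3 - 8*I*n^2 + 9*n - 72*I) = n^2 - 11*I*n - 24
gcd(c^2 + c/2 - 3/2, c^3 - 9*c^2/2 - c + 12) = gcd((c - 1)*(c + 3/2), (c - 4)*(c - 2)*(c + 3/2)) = c + 3/2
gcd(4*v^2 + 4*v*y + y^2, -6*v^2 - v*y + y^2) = 2*v + y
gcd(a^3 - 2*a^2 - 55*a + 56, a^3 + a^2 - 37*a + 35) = a^2 + 6*a - 7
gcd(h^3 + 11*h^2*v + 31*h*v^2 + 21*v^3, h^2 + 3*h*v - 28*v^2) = h + 7*v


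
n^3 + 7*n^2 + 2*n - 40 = (n - 2)*(n + 4)*(n + 5)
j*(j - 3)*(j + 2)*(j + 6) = j^4 + 5*j^3 - 12*j^2 - 36*j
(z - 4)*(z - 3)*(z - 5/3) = z^3 - 26*z^2/3 + 71*z/3 - 20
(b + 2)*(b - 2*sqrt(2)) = b^2 - 2*sqrt(2)*b + 2*b - 4*sqrt(2)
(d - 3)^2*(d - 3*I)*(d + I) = d^4 - 6*d^3 - 2*I*d^3 + 12*d^2 + 12*I*d^2 - 18*d - 18*I*d + 27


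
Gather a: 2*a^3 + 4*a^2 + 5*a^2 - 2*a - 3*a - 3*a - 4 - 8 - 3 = 2*a^3 + 9*a^2 - 8*a - 15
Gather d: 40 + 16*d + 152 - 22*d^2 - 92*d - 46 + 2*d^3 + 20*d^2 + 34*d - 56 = 2*d^3 - 2*d^2 - 42*d + 90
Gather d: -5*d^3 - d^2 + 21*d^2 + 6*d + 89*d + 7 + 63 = -5*d^3 + 20*d^2 + 95*d + 70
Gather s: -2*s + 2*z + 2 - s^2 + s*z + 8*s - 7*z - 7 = -s^2 + s*(z + 6) - 5*z - 5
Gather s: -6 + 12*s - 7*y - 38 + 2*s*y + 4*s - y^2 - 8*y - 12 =s*(2*y + 16) - y^2 - 15*y - 56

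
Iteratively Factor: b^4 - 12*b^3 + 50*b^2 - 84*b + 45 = (b - 5)*(b^3 - 7*b^2 + 15*b - 9) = (b - 5)*(b - 3)*(b^2 - 4*b + 3) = (b - 5)*(b - 3)*(b - 1)*(b - 3)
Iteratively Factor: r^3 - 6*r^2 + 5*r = (r)*(r^2 - 6*r + 5) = r*(r - 5)*(r - 1)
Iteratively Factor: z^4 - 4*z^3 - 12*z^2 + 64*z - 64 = (z + 4)*(z^3 - 8*z^2 + 20*z - 16) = (z - 4)*(z + 4)*(z^2 - 4*z + 4) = (z - 4)*(z - 2)*(z + 4)*(z - 2)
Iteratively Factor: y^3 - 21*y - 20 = (y + 4)*(y^2 - 4*y - 5) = (y + 1)*(y + 4)*(y - 5)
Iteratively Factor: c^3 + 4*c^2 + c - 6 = (c + 2)*(c^2 + 2*c - 3) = (c + 2)*(c + 3)*(c - 1)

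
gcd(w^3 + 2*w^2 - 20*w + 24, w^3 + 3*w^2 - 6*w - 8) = w - 2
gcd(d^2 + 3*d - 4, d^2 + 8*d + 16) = d + 4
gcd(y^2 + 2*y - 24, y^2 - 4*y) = y - 4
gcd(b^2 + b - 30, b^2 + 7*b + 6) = b + 6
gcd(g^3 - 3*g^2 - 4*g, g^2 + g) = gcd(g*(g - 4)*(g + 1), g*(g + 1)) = g^2 + g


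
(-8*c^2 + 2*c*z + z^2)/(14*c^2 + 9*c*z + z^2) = (-8*c^2 + 2*c*z + z^2)/(14*c^2 + 9*c*z + z^2)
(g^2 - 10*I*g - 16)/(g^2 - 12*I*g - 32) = (g - 2*I)/(g - 4*I)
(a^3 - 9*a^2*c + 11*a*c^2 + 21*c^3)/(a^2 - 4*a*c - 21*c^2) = (a^2 - 2*a*c - 3*c^2)/(a + 3*c)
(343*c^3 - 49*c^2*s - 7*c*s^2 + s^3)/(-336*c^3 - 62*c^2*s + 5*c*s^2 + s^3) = (49*c^2 - 14*c*s + s^2)/(-48*c^2 - 2*c*s + s^2)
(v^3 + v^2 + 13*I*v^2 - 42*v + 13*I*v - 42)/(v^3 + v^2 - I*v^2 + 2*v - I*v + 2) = (v^2 + 13*I*v - 42)/(v^2 - I*v + 2)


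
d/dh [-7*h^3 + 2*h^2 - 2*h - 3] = -21*h^2 + 4*h - 2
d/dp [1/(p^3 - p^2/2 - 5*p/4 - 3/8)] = 16*(-12*p^2 + 4*p + 5)/(-8*p^3 + 4*p^2 + 10*p + 3)^2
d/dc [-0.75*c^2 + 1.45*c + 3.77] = 1.45 - 1.5*c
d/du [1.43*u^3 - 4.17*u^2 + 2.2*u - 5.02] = 4.29*u^2 - 8.34*u + 2.2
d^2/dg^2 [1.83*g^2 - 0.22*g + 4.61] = 3.66000000000000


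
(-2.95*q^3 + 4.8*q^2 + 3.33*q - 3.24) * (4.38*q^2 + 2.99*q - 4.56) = -12.921*q^5 + 12.2035*q^4 + 42.3894*q^3 - 26.1225*q^2 - 24.8724*q + 14.7744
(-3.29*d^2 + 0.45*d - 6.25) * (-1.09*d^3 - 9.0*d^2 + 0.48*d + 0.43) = 3.5861*d^5 + 29.1195*d^4 + 1.1833*d^3 + 55.0513*d^2 - 2.8065*d - 2.6875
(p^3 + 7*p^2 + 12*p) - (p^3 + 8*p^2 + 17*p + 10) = -p^2 - 5*p - 10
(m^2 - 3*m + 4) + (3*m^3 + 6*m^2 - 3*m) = 3*m^3 + 7*m^2 - 6*m + 4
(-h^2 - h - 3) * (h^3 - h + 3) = -h^5 - h^4 - 2*h^3 - 2*h^2 - 9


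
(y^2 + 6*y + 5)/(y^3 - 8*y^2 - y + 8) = (y + 5)/(y^2 - 9*y + 8)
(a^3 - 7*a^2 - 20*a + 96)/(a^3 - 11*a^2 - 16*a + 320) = (a^2 + a - 12)/(a^2 - 3*a - 40)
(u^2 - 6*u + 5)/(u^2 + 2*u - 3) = (u - 5)/(u + 3)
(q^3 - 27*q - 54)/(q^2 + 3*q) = q - 3 - 18/q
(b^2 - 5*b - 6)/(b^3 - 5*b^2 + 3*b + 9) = (b - 6)/(b^2 - 6*b + 9)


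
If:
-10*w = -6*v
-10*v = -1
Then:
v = 1/10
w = 3/50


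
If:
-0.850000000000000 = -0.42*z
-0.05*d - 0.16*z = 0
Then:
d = -6.48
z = 2.02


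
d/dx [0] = 0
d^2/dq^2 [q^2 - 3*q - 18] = 2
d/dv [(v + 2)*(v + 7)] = 2*v + 9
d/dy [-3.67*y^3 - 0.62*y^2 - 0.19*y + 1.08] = -11.01*y^2 - 1.24*y - 0.19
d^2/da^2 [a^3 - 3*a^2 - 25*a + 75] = 6*a - 6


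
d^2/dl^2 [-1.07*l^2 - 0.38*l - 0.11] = -2.14000000000000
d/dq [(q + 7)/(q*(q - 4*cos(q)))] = (-4*q^2*sin(q) - q^2 - 28*q*sin(q) - 14*q + 28*cos(q))/(q^2*(q - 4*cos(q))^2)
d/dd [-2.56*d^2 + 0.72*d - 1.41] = 0.72 - 5.12*d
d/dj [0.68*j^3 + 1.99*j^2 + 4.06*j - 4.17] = 2.04*j^2 + 3.98*j + 4.06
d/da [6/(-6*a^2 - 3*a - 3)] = 2*(4*a + 1)/(2*a^2 + a + 1)^2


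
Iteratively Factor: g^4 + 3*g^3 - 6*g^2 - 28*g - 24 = (g + 2)*(g^3 + g^2 - 8*g - 12) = (g + 2)^2*(g^2 - g - 6) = (g - 3)*(g + 2)^2*(g + 2)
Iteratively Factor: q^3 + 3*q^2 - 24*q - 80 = (q + 4)*(q^2 - q - 20) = (q - 5)*(q + 4)*(q + 4)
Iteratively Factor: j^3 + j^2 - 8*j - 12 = (j - 3)*(j^2 + 4*j + 4) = (j - 3)*(j + 2)*(j + 2)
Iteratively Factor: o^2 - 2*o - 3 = (o + 1)*(o - 3)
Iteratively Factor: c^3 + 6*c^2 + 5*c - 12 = (c + 3)*(c^2 + 3*c - 4) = (c + 3)*(c + 4)*(c - 1)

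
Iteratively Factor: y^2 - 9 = (y + 3)*(y - 3)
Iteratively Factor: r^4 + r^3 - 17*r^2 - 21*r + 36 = (r + 3)*(r^3 - 2*r^2 - 11*r + 12) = (r + 3)^2*(r^2 - 5*r + 4) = (r - 4)*(r + 3)^2*(r - 1)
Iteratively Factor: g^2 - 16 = (g - 4)*(g + 4)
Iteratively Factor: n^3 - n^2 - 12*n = (n)*(n^2 - n - 12) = n*(n + 3)*(n - 4)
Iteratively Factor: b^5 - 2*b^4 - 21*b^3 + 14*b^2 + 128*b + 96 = (b + 3)*(b^4 - 5*b^3 - 6*b^2 + 32*b + 32) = (b - 4)*(b + 3)*(b^3 - b^2 - 10*b - 8) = (b - 4)^2*(b + 3)*(b^2 + 3*b + 2) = (b - 4)^2*(b + 2)*(b + 3)*(b + 1)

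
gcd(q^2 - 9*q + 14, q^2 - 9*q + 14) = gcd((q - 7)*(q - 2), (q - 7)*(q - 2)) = q^2 - 9*q + 14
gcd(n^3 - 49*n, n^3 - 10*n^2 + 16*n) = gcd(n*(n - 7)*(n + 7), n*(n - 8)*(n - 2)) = n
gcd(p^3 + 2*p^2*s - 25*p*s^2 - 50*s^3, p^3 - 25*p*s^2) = p^2 - 25*s^2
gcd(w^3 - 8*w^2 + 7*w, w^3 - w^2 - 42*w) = w^2 - 7*w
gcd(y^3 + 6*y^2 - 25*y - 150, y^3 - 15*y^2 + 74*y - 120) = y - 5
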